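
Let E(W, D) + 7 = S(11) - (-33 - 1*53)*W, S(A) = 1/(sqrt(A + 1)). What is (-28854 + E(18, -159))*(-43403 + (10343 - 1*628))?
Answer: 920120344 - 16844*sqrt(3)/3 ≈ 9.2011e+8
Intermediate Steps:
S(A) = 1/sqrt(1 + A) (S(A) = 1/(sqrt(1 + A)) = 1/sqrt(1 + A))
E(W, D) = -7 + 86*W + sqrt(3)/6 (E(W, D) = -7 + (1/sqrt(1 + 11) - (-33 - 1*53)*W) = -7 + (1/sqrt(12) - (-33 - 53)*W) = -7 + (sqrt(3)/6 - (-86)*W) = -7 + (sqrt(3)/6 + 86*W) = -7 + (86*W + sqrt(3)/6) = -7 + 86*W + sqrt(3)/6)
(-28854 + E(18, -159))*(-43403 + (10343 - 1*628)) = (-28854 + (-7 + 86*18 + sqrt(3)/6))*(-43403 + (10343 - 1*628)) = (-28854 + (-7 + 1548 + sqrt(3)/6))*(-43403 + (10343 - 628)) = (-28854 + (1541 + sqrt(3)/6))*(-43403 + 9715) = (-27313 + sqrt(3)/6)*(-33688) = 920120344 - 16844*sqrt(3)/3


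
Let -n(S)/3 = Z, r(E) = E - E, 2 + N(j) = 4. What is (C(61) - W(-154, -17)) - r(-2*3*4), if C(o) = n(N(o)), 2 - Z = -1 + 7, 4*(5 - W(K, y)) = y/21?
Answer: 571/84 ≈ 6.7976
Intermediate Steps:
N(j) = 2 (N(j) = -2 + 4 = 2)
W(K, y) = 5 - y/84 (W(K, y) = 5 - y/(4*21) = 5 - y/84)
Z = -4 (Z = 2 - (-1 + 7) = 2 - 1*6 = 2 - 6 = -4)
r(E) = 0
n(S) = 12 (n(S) = -3*(-4) = 12)
C(o) = 12
(C(61) - W(-154, -17)) - r(-2*3*4) = (12 - (5 - 1/84*(-17))) - 1*0 = (12 - (5 + 17/84)) + 0 = (12 - 1*437/84) + 0 = (12 - 437/84) + 0 = 571/84 + 0 = 571/84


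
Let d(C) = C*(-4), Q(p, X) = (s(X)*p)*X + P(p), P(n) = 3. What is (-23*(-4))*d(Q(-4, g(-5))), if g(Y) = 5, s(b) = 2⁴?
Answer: 116656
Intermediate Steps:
s(b) = 16
Q(p, X) = 3 + 16*X*p (Q(p, X) = (16*p)*X + 3 = 16*X*p + 3 = 3 + 16*X*p)
d(C) = -4*C
(-23*(-4))*d(Q(-4, g(-5))) = (-23*(-4))*(-4*(3 + 16*5*(-4))) = 92*(-4*(3 - 320)) = 92*(-4*(-317)) = 92*1268 = 116656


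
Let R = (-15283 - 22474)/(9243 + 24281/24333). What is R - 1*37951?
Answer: -8537396565281/224934200 ≈ -37955.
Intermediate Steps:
R = -918741081/224934200 (R = -37757/(9243 + 24281*(1/24333)) = -37757/(9243 + 24281/24333) = -37757/224934200/24333 = -37757*24333/224934200 = -918741081/224934200 ≈ -4.0845)
R - 1*37951 = -918741081/224934200 - 1*37951 = -918741081/224934200 - 37951 = -8537396565281/224934200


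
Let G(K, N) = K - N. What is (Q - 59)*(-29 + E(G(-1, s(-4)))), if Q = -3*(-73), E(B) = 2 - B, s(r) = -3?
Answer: -4640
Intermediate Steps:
Q = 219
(Q - 59)*(-29 + E(G(-1, s(-4)))) = (219 - 59)*(-29 + (2 - (-1 - 1*(-3)))) = 160*(-29 + (2 - (-1 + 3))) = 160*(-29 + (2 - 1*2)) = 160*(-29 + (2 - 2)) = 160*(-29 + 0) = 160*(-29) = -4640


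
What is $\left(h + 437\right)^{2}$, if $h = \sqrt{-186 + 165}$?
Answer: $\left(437 + i \sqrt{21}\right)^{2} \approx 1.9095 \cdot 10^{5} + 4005.0 i$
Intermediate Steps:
$h = i \sqrt{21}$ ($h = \sqrt{-21} = i \sqrt{21} \approx 4.5826 i$)
$\left(h + 437\right)^{2} = \left(i \sqrt{21} + 437\right)^{2} = \left(437 + i \sqrt{21}\right)^{2}$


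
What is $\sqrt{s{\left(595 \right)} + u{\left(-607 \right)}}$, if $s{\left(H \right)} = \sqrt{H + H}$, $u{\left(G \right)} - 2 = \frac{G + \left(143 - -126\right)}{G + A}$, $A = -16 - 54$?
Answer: $\frac{\sqrt{1145484 + 458329 \sqrt{1190}}}{677} \approx 6.0824$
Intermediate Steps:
$A = -70$
$u{\left(G \right)} = 2 + \frac{269 + G}{-70 + G}$ ($u{\left(G \right)} = 2 + \frac{G + \left(143 - -126\right)}{G - 70} = 2 + \frac{G + \left(143 + 126\right)}{-70 + G} = 2 + \frac{G + 269}{-70 + G} = 2 + \frac{269 + G}{-70 + G}$)
$s{\left(H \right)} = \sqrt{2} \sqrt{H}$ ($s{\left(H \right)} = \sqrt{2 H} = \sqrt{2} \sqrt{H}$)
$\sqrt{s{\left(595 \right)} + u{\left(-607 \right)}} = \sqrt{\sqrt{2} \sqrt{595} + \frac{3 \left(43 - 607\right)}{-70 - 607}} = \sqrt{\sqrt{1190} + 3 \frac{1}{-677} \left(-564\right)} = \sqrt{\sqrt{1190} + 3 \left(- \frac{1}{677}\right) \left(-564\right)} = \sqrt{\sqrt{1190} + \frac{1692}{677}} = \sqrt{\frac{1692}{677} + \sqrt{1190}}$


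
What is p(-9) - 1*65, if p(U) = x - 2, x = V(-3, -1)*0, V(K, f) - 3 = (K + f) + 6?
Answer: -67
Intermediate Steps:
V(K, f) = 9 + K + f (V(K, f) = 3 + ((K + f) + 6) = 3 + (6 + K + f) = 9 + K + f)
x = 0 (x = (9 - 3 - 1)*0 = 5*0 = 0)
p(U) = -2 (p(U) = 0 - 2 = -2)
p(-9) - 1*65 = -2 - 1*65 = -2 - 65 = -67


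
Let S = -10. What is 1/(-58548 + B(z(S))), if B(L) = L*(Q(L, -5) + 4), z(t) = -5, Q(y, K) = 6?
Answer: -1/58598 ≈ -1.7065e-5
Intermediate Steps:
B(L) = 10*L (B(L) = L*(6 + 4) = L*10 = 10*L)
1/(-58548 + B(z(S))) = 1/(-58548 + 10*(-5)) = 1/(-58548 - 50) = 1/(-58598) = -1/58598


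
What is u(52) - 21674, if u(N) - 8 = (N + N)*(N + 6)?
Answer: -15634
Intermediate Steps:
u(N) = 8 + 2*N*(6 + N) (u(N) = 8 + (N + N)*(N + 6) = 8 + (2*N)*(6 + N) = 8 + 2*N*(6 + N))
u(52) - 21674 = (8 + 2*52² + 12*52) - 21674 = (8 + 2*2704 + 624) - 21674 = (8 + 5408 + 624) - 21674 = 6040 - 21674 = -15634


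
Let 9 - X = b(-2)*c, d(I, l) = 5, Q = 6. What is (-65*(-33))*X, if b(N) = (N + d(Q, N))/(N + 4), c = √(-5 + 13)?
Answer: 19305 - 6435*√2 ≈ 10205.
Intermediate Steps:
c = 2*√2 (c = √8 = 2*√2 ≈ 2.8284)
b(N) = (5 + N)/(4 + N) (b(N) = (N + 5)/(N + 4) = (5 + N)/(4 + N))
X = 9 - 3*√2 (X = 9 - (5 - 2)/(4 - 2)*2*√2 = 9 - 3/2*2*√2 = 9 - (½)*3*2*√2 = 9 - 3*2*√2/2 = 9 - 3*√2 ≈ 4.7574)
(-65*(-33))*X = (-65*(-33))*(9 - 3*√2) = 2145*(9 - 3*√2) = 19305 - 6435*√2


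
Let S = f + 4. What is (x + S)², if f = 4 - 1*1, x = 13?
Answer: 400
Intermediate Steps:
f = 3 (f = 4 - 1 = 3)
S = 7 (S = 3 + 4 = 7)
(x + S)² = (13 + 7)² = 20² = 400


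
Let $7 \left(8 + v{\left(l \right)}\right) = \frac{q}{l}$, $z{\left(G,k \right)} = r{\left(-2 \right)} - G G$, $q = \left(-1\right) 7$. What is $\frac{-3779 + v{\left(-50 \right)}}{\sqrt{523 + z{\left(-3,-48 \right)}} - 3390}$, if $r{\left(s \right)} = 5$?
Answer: $\frac{21396437}{19152635} + \frac{189349 \sqrt{519}}{574579050} \approx 1.1247$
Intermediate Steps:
$q = -7$
$z{\left(G,k \right)} = 5 - G^{2}$ ($z{\left(G,k \right)} = 5 - G G = 5 - G^{2}$)
$v{\left(l \right)} = -8 - \frac{1}{l}$ ($v{\left(l \right)} = -8 + \frac{\left(-7\right) \frac{1}{l}}{7} = -8 - \frac{1}{l}$)
$\frac{-3779 + v{\left(-50 \right)}}{\sqrt{523 + z{\left(-3,-48 \right)}} - 3390} = \frac{-3779 - \frac{399}{50}}{\sqrt{523 + \left(5 - \left(-3\right)^{2}\right)} - 3390} = \frac{-3779 - \frac{399}{50}}{\sqrt{523 + \left(5 - 9\right)} - 3390} = \frac{-3779 + \left(-8 + \frac{1}{50}\right)}{\sqrt{523 + \left(5 - 9\right)} - 3390} = \frac{-3779 - \frac{399}{50}}{\sqrt{523 - 4} - 3390} = - \frac{189349}{50 \left(\sqrt{519} - 3390\right)} = - \frac{189349}{50 \left(-3390 + \sqrt{519}\right)}$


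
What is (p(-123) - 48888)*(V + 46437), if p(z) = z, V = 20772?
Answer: -3293980299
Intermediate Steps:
(p(-123) - 48888)*(V + 46437) = (-123 - 48888)*(20772 + 46437) = -49011*67209 = -3293980299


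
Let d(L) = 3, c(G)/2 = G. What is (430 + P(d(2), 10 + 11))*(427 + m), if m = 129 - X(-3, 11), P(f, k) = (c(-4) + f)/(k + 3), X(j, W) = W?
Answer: 5621675/24 ≈ 2.3424e+5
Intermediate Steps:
c(G) = 2*G
P(f, k) = (-8 + f)/(3 + k) (P(f, k) = (2*(-4) + f)/(k + 3) = (-8 + f)/(3 + k))
m = 118 (m = 129 - 1*11 = 129 - 11 = 118)
(430 + P(d(2), 10 + 11))*(427 + m) = (430 + (-8 + 3)/(3 + (10 + 11)))*(427 + 118) = (430 - 5/(3 + 21))*545 = (430 - 5/24)*545 = (10315/24)*545 = 5621675/24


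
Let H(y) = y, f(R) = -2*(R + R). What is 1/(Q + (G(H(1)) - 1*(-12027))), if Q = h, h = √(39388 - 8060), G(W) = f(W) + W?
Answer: 1503/18068156 - √1958/36136312 ≈ 8.1960e-5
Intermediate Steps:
f(R) = -4*R
G(W) = -3*W (G(W) = -4*W + W = -3*W)
h = 4*√1958 (h = √31328 = 4*√1958 ≈ 177.00)
Q = 4*√1958 ≈ 177.00
1/(Q + (G(H(1)) - 1*(-12027))) = 1/(4*√1958 + (-3*1 - 1*(-12027))) = 1/(4*√1958 + (-3 + 12027)) = 1/(4*√1958 + 12024) = 1/(12024 + 4*√1958)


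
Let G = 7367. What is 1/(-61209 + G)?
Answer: -1/53842 ≈ -1.8573e-5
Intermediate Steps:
1/(-61209 + G) = 1/(-61209 + 7367) = 1/(-53842) = -1/53842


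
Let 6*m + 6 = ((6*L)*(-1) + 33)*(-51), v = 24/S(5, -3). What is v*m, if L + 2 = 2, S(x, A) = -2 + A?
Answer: 6756/5 ≈ 1351.2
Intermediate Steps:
L = 0 (L = -2 + 2 = 0)
v = -24/5 (v = 24/(-2 - 3) = 24/(-5) = 24*(-⅕) = -24/5 ≈ -4.8000)
m = -563/2 (m = -1 + (((6*0)*(-1) + 33)*(-51))/6 = -1 + ((0*(-1) + 33)*(-51))/6 = -1 + ((0 + 33)*(-51))/6 = -1 + (33*(-51))/6 = -1 + (⅙)*(-1683) = -1 - 561/2 = -563/2 ≈ -281.50)
v*m = -24/5*(-563/2) = 6756/5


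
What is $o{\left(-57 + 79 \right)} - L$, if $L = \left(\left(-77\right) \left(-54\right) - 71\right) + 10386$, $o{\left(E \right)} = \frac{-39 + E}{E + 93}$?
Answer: $- \frac{1664412}{115} \approx -14473.0$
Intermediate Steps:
$o{\left(E \right)} = \frac{-39 + E}{93 + E}$
$L = 14473$ ($L = \left(4158 - 71\right) + 10386 = 4087 + 10386 = 14473$)
$o{\left(-57 + 79 \right)} - L = \frac{-39 + \left(-57 + 79\right)}{93 + \left(-57 + 79\right)} - 14473 = \frac{-39 + 22}{93 + 22} - 14473 = \frac{1}{115} \left(-17\right) - 14473 = - \frac{17}{115} - 14473 = - \frac{1664412}{115}$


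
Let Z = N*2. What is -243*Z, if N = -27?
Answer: 13122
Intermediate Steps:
Z = -54 (Z = -27*2 = -54)
-243*Z = -243*(-54) = 13122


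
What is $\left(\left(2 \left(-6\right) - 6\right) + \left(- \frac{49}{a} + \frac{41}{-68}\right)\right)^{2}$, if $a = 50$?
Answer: $\frac{1108290681}{2890000} \approx 383.49$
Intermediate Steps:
$\left(\left(2 \left(-6\right) - 6\right) + \left(- \frac{49}{a} + \frac{41}{-68}\right)\right)^{2} = \left(\left(2 \left(-6\right) - 6\right) + \left(- \frac{49}{50} + \frac{41}{-68}\right)\right)^{2} = \left(\left(-12 - 6\right) + \left(\left(-49\right) \frac{1}{50} + 41 \left(- \frac{1}{68}\right)\right)\right)^{2} = \left(-18 - \frac{2691}{1700}\right)^{2} = \left(- \frac{33291}{1700}\right)^{2} = \frac{1108290681}{2890000}$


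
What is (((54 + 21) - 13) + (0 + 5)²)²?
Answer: 7569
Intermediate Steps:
(((54 + 21) - 13) + (0 + 5)²)² = ((75 - 13) + 5²)² = (62 + 25)² = 87² = 7569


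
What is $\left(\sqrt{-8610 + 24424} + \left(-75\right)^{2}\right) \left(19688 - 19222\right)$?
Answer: $2621250 + 466 \sqrt{15814} \approx 2.6799 \cdot 10^{6}$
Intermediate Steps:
$\left(\sqrt{-8610 + 24424} + \left(-75\right)^{2}\right) \left(19688 - 19222\right) = \left(\sqrt{15814} + 5625\right) 466 = \left(5625 + \sqrt{15814}\right) 466 = 2621250 + 466 \sqrt{15814}$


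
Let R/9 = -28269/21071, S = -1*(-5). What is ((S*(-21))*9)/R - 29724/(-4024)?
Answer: 811932223/9479538 ≈ 85.651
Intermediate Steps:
S = 5
R = -254421/21071 (R = 9*(-28269/21071) = -254421/21071 ≈ -12.074)
((S*(-21))*9)/R - 29724/(-4024) = ((5*(-21))*9)/(-254421/21071) - 29724/(-4024) = -105*9*(-21071/254421) - 29724*(-1/4024) = -945*(-21071/254421) + 7431/1006 = 737485/9423 + 7431/1006 = 811932223/9479538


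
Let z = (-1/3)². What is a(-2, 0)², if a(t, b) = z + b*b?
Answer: 1/81 ≈ 0.012346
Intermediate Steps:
z = ⅑ (z = (-1*⅓)² = (-⅓)² = ⅑ ≈ 0.11111)
a(t, b) = ⅑ + b² (a(t, b) = ⅑ + b*b = ⅑ + b²)
a(-2, 0)² = (⅑ + 0²)² = (⅑ + 0)² = (⅑)² = 1/81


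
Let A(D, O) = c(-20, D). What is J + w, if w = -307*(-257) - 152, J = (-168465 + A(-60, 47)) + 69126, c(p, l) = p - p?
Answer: -20592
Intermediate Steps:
c(p, l) = 0
A(D, O) = 0
J = -99339 (J = (-168465 + 0) + 69126 = -168465 + 69126 = -99339)
w = 78747 (w = 78899 - 152 = 78747)
J + w = -99339 + 78747 = -20592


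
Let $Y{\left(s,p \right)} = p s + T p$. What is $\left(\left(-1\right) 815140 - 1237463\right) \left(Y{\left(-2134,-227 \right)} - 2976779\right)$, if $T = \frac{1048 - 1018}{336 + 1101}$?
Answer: $\frac{2450486111270967}{479} \approx 5.1158 \cdot 10^{12}$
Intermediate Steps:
$T = \frac{10}{479}$ ($T = \frac{30}{1437} = 30 \cdot \frac{1}{1437} = \frac{10}{479} \approx 0.020877$)
$Y{\left(s,p \right)} = \frac{10 p}{479} + p s$ ($Y{\left(s,p \right)} = p s + \frac{10 p}{479} = \frac{10 p}{479} + p s$)
$\left(\left(-1\right) 815140 - 1237463\right) \left(Y{\left(-2134,-227 \right)} - 2976779\right) = \left(\left(-1\right) 815140 - 1237463\right) \left(\frac{1}{479} \left(-227\right) \left(10 + 479 \left(-2134\right)\right) - 2976779\right) = \left(-815140 - 1237463\right) \left(\frac{1}{479} \left(-227\right) \left(10 - 1022186\right) - 2976779\right) = - 2052603 \left(\frac{1}{479} \left(-227\right) \left(-1022176\right) - 2976779\right) = - 2052603 \left(\frac{232033952}{479} - 2976779\right) = \left(-2052603\right) \left(- \frac{1193843189}{479}\right) = \frac{2450486111270967}{479}$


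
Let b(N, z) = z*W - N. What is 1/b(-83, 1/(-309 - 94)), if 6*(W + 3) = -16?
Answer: 1209/100364 ≈ 0.012046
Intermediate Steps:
W = -17/3 (W = -3 + (⅙)*(-16) = -3 - 8/3 = -17/3 ≈ -5.6667)
b(N, z) = -N - 17*z/3 (b(N, z) = z*(-17/3) - N = -17*z/3 - N = -N - 17*z/3)
1/b(-83, 1/(-309 - 94)) = 1/(-1*(-83) - 17/(3*(-309 - 94))) = 1/(83 - 17/3/(-403)) = 1/(83 - 17/3*(-1/403)) = 1/(83 + 17/1209) = 1/(100364/1209) = 1209/100364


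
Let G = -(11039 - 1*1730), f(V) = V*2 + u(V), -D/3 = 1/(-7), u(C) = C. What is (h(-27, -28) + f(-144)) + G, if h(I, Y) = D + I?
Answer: -68373/7 ≈ -9767.6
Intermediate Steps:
D = 3/7 (D = -3/(-7) = -3*(-1/7) = 3/7 ≈ 0.42857)
h(I, Y) = 3/7 + I
f(V) = 3*V (f(V) = V*2 + V = 2*V + V = 3*V)
G = -9309 (G = -(11039 - 1730) = -1*9309 = -9309)
(h(-27, -28) + f(-144)) + G = ((3/7 - 27) + 3*(-144)) - 9309 = (-186/7 - 432) - 9309 = -3210/7 - 9309 = -68373/7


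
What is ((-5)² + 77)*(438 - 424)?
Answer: 1428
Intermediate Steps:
((-5)² + 77)*(438 - 424) = (25 + 77)*14 = 102*14 = 1428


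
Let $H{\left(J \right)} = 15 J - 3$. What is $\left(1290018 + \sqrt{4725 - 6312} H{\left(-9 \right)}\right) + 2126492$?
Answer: $3416510 - 3174 i \sqrt{3} \approx 3.4165 \cdot 10^{6} - 5497.5 i$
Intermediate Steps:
$H{\left(J \right)} = -3 + 15 J$
$\left(1290018 + \sqrt{4725 - 6312} H{\left(-9 \right)}\right) + 2126492 = \left(1290018 + \sqrt{4725 - 6312} \left(-3 + 15 \left(-9\right)\right)\right) + 2126492 = \left(1290018 + \sqrt{-1587} \left(-3 - 135\right)\right) + 2126492 = \left(1290018 + 23 i \sqrt{3} \left(-138\right)\right) + 2126492 = \left(1290018 - 3174 i \sqrt{3}\right) + 2126492 = 3416510 - 3174 i \sqrt{3}$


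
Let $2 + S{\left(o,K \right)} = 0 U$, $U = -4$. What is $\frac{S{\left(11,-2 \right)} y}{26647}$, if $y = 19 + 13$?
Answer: $- \frac{64}{26647} \approx -0.0024018$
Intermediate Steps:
$y = 32$
$S{\left(o,K \right)} = -2$ ($S{\left(o,K \right)} = -2 + 0 \left(-4\right) = -2 + 0 = -2$)
$\frac{S{\left(11,-2 \right)} y}{26647} = \frac{\left(-2\right) 32}{26647} = \left(-64\right) \frac{1}{26647} = - \frac{64}{26647}$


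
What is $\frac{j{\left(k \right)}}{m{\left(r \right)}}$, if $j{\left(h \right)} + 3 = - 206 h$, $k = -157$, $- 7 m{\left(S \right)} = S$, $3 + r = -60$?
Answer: $\frac{32339}{9} \approx 3593.2$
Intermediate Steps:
$r = -63$ ($r = -3 - 60 = -63$)
$m{\left(S \right)} = - \frac{S}{7}$
$j{\left(h \right)} = -3 - 206 h$
$\frac{j{\left(k \right)}}{m{\left(r \right)}} = \frac{-3 - -32342}{\left(- \frac{1}{7}\right) \left(-63\right)} = \frac{-3 + 32342}{9} = 32339 \cdot \frac{1}{9} = \frac{32339}{9}$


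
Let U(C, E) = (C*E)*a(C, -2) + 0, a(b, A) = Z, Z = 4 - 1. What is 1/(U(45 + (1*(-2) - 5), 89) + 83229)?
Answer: 1/93375 ≈ 1.0710e-5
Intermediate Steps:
Z = 3
a(b, A) = 3
U(C, E) = 3*C*E (U(C, E) = (C*E)*3 + 0 = 3*C*E + 0 = 3*C*E)
1/(U(45 + (1*(-2) - 5), 89) + 83229) = 1/(3*(45 + (1*(-2) - 5))*89 + 83229) = 1/(3*(45 + (-2 - 5))*89 + 83229) = 1/(3*(45 - 7)*89 + 83229) = 1/(3*38*89 + 83229) = 1/(10146 + 83229) = 1/93375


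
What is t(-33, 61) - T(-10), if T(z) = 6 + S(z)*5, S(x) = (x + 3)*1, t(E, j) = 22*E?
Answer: -697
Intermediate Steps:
S(x) = 3 + x (S(x) = (3 + x)*1 = 3 + x)
T(z) = 21 + 5*z (T(z) = 6 + (3 + z)*5 = 6 + (15 + 5*z) = 21 + 5*z)
t(-33, 61) - T(-10) = 22*(-33) - (21 + 5*(-10)) = -726 - (21 - 50) = -726 - 1*(-29) = -726 + 29 = -697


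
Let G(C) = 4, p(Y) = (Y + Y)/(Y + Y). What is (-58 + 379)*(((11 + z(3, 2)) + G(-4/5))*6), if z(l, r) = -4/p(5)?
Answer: 21186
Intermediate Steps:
p(Y) = 1 (p(Y) = (2*Y)/((2*Y)) = (2*Y)*(1/(2*Y)) = 1)
z(l, r) = -4 (z(l, r) = -4/1 = -4*1 = -4)
(-58 + 379)*(((11 + z(3, 2)) + G(-4/5))*6) = (-58 + 379)*(((11 - 4) + 4)*6) = 321*((7 + 4)*6) = 321*(11*6) = 321*66 = 21186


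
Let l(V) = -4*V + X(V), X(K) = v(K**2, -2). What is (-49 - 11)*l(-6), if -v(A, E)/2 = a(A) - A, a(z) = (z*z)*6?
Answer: 927360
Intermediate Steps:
a(z) = 6*z**2 (a(z) = z**2*6 = 6*z**2)
v(A, E) = -12*A**2 + 2*A (v(A, E) = -2*(6*A**2 - A) = -2*(-A + 6*A**2) = -12*A**2 + 2*A)
X(K) = 2*K**2*(1 - 6*K**2)
l(V) = -4*V + V**2*(2 - 12*V**2)
(-49 - 11)*l(-6) = (-49 - 11)*(2*(-6)*(-2 - 6 - 6*(-6)**3)) = -120*(-6)*(-2 - 6 - 6*(-216)) = -120*(-6)*(-2 - 6 + 1296) = -120*(-6)*1288 = -60*(-15456) = 927360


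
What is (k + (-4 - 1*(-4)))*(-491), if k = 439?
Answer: -215549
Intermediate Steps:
(k + (-4 - 1*(-4)))*(-491) = (439 + (-4 - 1*(-4)))*(-491) = (439 + (-4 + 4))*(-491) = (439 + 0)*(-491) = 439*(-491) = -215549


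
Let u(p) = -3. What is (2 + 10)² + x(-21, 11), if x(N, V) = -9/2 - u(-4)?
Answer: 285/2 ≈ 142.50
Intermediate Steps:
x(N, V) = -3/2 (x(N, V) = -9/2 - 1*(-3) = -9*½ + 3 = -9/2 + 3 = -3/2)
(2 + 10)² + x(-21, 11) = (2 + 10)² - 3/2 = 12² - 3/2 = 144 - 3/2 = 285/2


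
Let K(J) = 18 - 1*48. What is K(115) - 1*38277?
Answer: -38307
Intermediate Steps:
K(J) = -30 (K(J) = 18 - 48 = -30)
K(115) - 1*38277 = -30 - 1*38277 = -30 - 38277 = -38307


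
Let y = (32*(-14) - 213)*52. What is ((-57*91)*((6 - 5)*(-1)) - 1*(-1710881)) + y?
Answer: 1681696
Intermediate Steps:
y = -34372 (y = (-448 - 213)*52 = -661*52 = -34372)
((-57*91)*((6 - 5)*(-1)) - 1*(-1710881)) + y = ((-57*91)*((6 - 5)*(-1)) - 1*(-1710881)) - 34372 = (-5187*(-1) + 1710881) - 34372 = (5187 + 1710881) - 34372 = 1716068 - 34372 = 1681696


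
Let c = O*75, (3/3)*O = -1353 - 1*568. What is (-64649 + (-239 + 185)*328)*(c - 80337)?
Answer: 18482796732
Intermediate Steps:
O = -1921 (O = -1353 - 1*568 = -1353 - 568 = -1921)
c = -144075 (c = -1921*75 = -144075)
(-64649 + (-239 + 185)*328)*(c - 80337) = (-64649 + (-239 + 185)*328)*(-144075 - 80337) = (-64649 - 54*328)*(-224412) = (-64649 - 17712)*(-224412) = -82361*(-224412) = 18482796732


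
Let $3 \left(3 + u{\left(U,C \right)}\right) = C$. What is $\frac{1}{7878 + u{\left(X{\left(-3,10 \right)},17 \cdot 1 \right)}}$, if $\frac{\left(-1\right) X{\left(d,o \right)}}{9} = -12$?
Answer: $\frac{3}{23642} \approx 0.00012689$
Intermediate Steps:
$X{\left(d,o \right)} = 108$ ($X{\left(d,o \right)} = \left(-9\right) \left(-12\right) = 108$)
$u{\left(U,C \right)} = -3 + \frac{C}{3}$
$\frac{1}{7878 + u{\left(X{\left(-3,10 \right)},17 \cdot 1 \right)}} = \frac{1}{7878 - \left(3 - \frac{17 \cdot 1}{3}\right)} = \frac{1}{7878 + \left(-3 + \frac{1}{3} \cdot 17\right)} = \frac{1}{7878 + \left(-3 + \frac{17}{3}\right)} = \frac{1}{7878 + \frac{8}{3}} = \frac{1}{\frac{23642}{3}} = \frac{3}{23642}$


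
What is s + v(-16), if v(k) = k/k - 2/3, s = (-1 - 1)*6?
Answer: -35/3 ≈ -11.667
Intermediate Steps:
s = -12 (s = -2*6 = -12)
v(k) = ⅓ (v(k) = 1 - 2*⅓ = 1 - ⅔ = ⅓)
s + v(-16) = -12 + ⅓ = -35/3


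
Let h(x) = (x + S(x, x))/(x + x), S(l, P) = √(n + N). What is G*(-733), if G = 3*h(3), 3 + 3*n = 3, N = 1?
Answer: -1466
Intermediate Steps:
n = 0 (n = -1 + (⅓)*3 = -1 + 1 = 0)
S(l, P) = 1 (S(l, P) = √(0 + 1) = √1 = 1)
h(x) = (1 + x)/(2*x) (h(x) = (x + 1)/(x + x) = (1 + x)/((2*x)) = (1 + x)*(1/(2*x)) = (1 + x)/(2*x))
G = 2 (G = 3*((½)*(1 + 3)/3) = 3*((½)*(⅓)*4) = 3*(⅔) = 2)
G*(-733) = 2*(-733) = -1466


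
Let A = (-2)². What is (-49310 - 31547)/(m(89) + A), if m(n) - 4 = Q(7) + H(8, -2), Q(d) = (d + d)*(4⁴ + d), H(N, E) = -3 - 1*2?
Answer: -80857/3685 ≈ -21.942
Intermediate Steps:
H(N, E) = -5 (H(N, E) = -3 - 2 = -5)
Q(d) = 2*d*(256 + d) (Q(d) = (2*d)*(256 + d) = 2*d*(256 + d))
m(n) = 3681 (m(n) = 4 + (2*7*(256 + 7) - 5) = 4 + (2*7*263 - 5) = 4 + (3682 - 5) = 4 + 3677 = 3681)
A = 4
(-49310 - 31547)/(m(89) + A) = (-49310 - 31547)/(3681 + 4) = -80857/3685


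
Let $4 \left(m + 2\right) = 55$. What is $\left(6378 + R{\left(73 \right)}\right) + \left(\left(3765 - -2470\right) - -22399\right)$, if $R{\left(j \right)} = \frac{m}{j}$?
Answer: $\frac{10223551}{292} \approx 35012.0$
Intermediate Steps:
$m = \frac{47}{4}$ ($m = -2 + \frac{1}{4} \cdot 55 = -2 + \frac{55}{4} = \frac{47}{4} \approx 11.75$)
$R{\left(j \right)} = \frac{47}{4 j}$
$\left(6378 + R{\left(73 \right)}\right) + \left(\left(3765 - -2470\right) - -22399\right) = \left(6378 + \frac{47}{4 \cdot 73}\right) + \left(\left(3765 - -2470\right) - -22399\right) = \left(6378 + \frac{47}{4} \cdot \frac{1}{73}\right) + \left(\left(3765 + 2470\right) + 22399\right) = \left(6378 + \frac{47}{292}\right) + \left(6235 + 22399\right) = \frac{1862423}{292} + 28634 = \frac{10223551}{292}$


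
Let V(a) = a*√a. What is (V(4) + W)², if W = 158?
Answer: 27556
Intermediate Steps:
V(a) = a^(3/2)
(V(4) + W)² = (4^(3/2) + 158)² = (8 + 158)² = 166² = 27556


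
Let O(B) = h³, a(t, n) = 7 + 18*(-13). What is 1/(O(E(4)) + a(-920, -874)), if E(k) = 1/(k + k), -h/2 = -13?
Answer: 1/17349 ≈ 5.7640e-5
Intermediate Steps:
h = 26 (h = -2*(-13) = 26)
E(k) = 1/(2*k)
a(t, n) = -227 (a(t, n) = 7 - 234 = -227)
O(B) = 17576 (O(B) = 26³ = 17576)
1/(O(E(4)) + a(-920, -874)) = 1/(17576 - 227) = 1/17349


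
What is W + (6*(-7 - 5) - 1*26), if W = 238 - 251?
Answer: -111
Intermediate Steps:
W = -13
W + (6*(-7 - 5) - 1*26) = -13 + (6*(-7 - 5) - 1*26) = -13 + (6*(-12) - 26) = -13 + (-72 - 26) = -13 - 98 = -111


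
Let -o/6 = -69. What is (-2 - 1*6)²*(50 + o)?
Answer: 29696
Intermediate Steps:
o = 414 (o = -6*(-69) = 414)
(-2 - 1*6)²*(50 + o) = (-2 - 1*6)²*(50 + 414) = (-2 - 6)²*464 = (-8)²*464 = 64*464 = 29696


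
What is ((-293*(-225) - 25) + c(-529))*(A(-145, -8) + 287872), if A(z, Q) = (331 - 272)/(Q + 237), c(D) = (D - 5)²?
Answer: 23142575870832/229 ≈ 1.0106e+11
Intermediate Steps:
c(D) = (-5 + D)²
A(z, Q) = 59/(237 + Q)
((-293*(-225) - 25) + c(-529))*(A(-145, -8) + 287872) = ((-293*(-225) - 25) + (-5 - 529)²)*(59/(237 - 8) + 287872) = ((65925 - 25) + (-534)²)*(59/229 + 287872) = (65900 + 285156)*(59*(1/229) + 287872) = 351056*(59/229 + 287872) = 351056*(65922747/229) = 23142575870832/229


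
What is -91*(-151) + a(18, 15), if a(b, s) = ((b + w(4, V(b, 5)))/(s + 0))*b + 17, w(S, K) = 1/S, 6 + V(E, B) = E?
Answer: 137799/10 ≈ 13780.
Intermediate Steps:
V(E, B) = -6 + E
w(S, K) = 1/S
a(b, s) = 17 + b*(1/4 + b)/s (a(b, s) = ((b + 1/4)/(s + 0))*b + 17 = ((b + 1/4)/s)*b + 17 = ((1/4 + b)/s)*b + 17 = b*(1/4 + b)/s + 17 = 17 + b*(1/4 + b)/s)
-91*(-151) + a(18, 15) = -91*(-151) + (18**2 + 17*15 + (1/4)*18)/15 = 13741 + (324 + 255 + 9/2)/15 = 13741 + (1/15)*(1167/2) = 13741 + 389/10 = 137799/10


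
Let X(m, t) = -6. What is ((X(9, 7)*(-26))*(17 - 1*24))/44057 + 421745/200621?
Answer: 1412441641/679904569 ≈ 2.0774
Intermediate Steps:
((X(9, 7)*(-26))*(17 - 1*24))/44057 + 421745/200621 = ((-6*(-26))*(17 - 1*24))/44057 + 421745/200621 = (156*(17 - 24))*(1/44057) + 421745*(1/200621) = (156*(-7))*(1/44057) + 421745/200621 = -1092*1/44057 + 421745/200621 = -84/3389 + 421745/200621 = 1412441641/679904569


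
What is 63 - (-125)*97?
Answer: 12188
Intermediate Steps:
63 - (-125)*97 = 63 - 125*(-97) = 63 + 12125 = 12188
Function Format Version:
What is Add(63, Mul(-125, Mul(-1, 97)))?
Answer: 12188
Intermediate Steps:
Add(63, Mul(-125, Mul(-1, 97))) = Add(63, Mul(-125, -97)) = Add(63, 12125) = 12188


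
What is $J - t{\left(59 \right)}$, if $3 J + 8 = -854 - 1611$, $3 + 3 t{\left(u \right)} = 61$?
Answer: $- \frac{2531}{3} \approx -843.67$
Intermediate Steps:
$t{\left(u \right)} = \frac{58}{3}$ ($t{\left(u \right)} = -1 + \frac{1}{3} \cdot 61 = -1 + \frac{61}{3} = \frac{58}{3}$)
$J = - \frac{2473}{3}$ ($J = - \frac{8}{3} + \frac{-854 - 1611}{3} = - \frac{8}{3} + \frac{1}{3} \left(-2465\right) = - \frac{8}{3} - \frac{2465}{3} = - \frac{2473}{3} \approx -824.33$)
$J - t{\left(59 \right)} = - \frac{2473}{3} - \frac{58}{3} = - \frac{2531}{3}$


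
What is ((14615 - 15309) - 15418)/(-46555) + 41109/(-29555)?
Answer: -287527867/275186605 ≈ -1.0448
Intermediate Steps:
((14615 - 15309) - 15418)/(-46555) + 41109/(-29555) = (-694 - 15418)*(-1/46555) + 41109*(-1/29555) = -16112*(-1/46555) - 41109/29555 = 16112/46555 - 41109/29555 = -287527867/275186605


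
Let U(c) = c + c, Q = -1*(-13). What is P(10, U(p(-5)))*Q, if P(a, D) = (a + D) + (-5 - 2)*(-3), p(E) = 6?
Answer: 559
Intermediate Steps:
Q = 13
U(c) = 2*c
P(a, D) = 21 + D + a (P(a, D) = (D + a) - 7*(-3) = (D + a) + 21 = 21 + D + a)
P(10, U(p(-5)))*Q = (21 + 2*6 + 10)*13 = (21 + 12 + 10)*13 = 43*13 = 559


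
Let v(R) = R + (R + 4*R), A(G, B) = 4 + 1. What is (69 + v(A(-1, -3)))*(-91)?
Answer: -9009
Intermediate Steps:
A(G, B) = 5
v(R) = 6*R (v(R) = R + 5*R = 6*R)
(69 + v(A(-1, -3)))*(-91) = (69 + 6*5)*(-91) = (69 + 30)*(-91) = 99*(-91) = -9009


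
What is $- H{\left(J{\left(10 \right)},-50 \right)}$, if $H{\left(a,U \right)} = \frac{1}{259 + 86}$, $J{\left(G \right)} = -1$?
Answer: $- \frac{1}{345} \approx -0.0028986$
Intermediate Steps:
$H{\left(a,U \right)} = \frac{1}{345}$
$- H{\left(J{\left(10 \right)},-50 \right)} = \left(-1\right) \frac{1}{345} = - \frac{1}{345}$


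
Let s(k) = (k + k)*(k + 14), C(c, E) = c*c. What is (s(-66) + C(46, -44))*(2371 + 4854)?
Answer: 64880500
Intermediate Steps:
C(c, E) = c²
s(k) = 2*k*(14 + k) (s(k) = (2*k)*(14 + k) = 2*k*(14 + k))
(s(-66) + C(46, -44))*(2371 + 4854) = (2*(-66)*(14 - 66) + 46²)*(2371 + 4854) = (2*(-66)*(-52) + 2116)*7225 = (6864 + 2116)*7225 = 8980*7225 = 64880500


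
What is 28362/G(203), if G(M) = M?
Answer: 978/7 ≈ 139.71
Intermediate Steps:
28362/G(203) = 28362/203 = 28362*(1/203) = 978/7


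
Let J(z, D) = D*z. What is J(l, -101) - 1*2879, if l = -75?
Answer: 4696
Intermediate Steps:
J(l, -101) - 1*2879 = -101*(-75) - 1*2879 = 7575 - 2879 = 4696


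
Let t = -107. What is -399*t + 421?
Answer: 43114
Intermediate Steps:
-399*t + 421 = -399*(-107) + 421 = 42693 + 421 = 43114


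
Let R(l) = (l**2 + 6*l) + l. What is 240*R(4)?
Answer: 10560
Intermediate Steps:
R(l) = l**2 + 7*l
240*R(4) = 240*(4*(7 + 4)) = 240*(4*11) = 240*44 = 10560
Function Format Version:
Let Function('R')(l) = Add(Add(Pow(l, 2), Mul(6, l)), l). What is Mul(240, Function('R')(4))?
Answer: 10560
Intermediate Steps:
Function('R')(l) = Add(Pow(l, 2), Mul(7, l))
Mul(240, Function('R')(4)) = Mul(240, Mul(4, Add(7, 4))) = Mul(240, Mul(4, 11)) = Mul(240, 44) = 10560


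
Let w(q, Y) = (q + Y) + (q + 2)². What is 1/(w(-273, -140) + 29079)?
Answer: 1/102107 ≈ 9.7936e-6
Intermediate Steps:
w(q, Y) = Y + q + (2 + q)² (w(q, Y) = (Y + q) + (2 + q)² = Y + q + (2 + q)²)
1/(w(-273, -140) + 29079) = 1/((-140 - 273 + (2 - 273)²) + 29079) = 1/((-140 - 273 + (-271)²) + 29079) = 1/((-140 - 273 + 73441) + 29079) = 1/(73028 + 29079) = 1/102107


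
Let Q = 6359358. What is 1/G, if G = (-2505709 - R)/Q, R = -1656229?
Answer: -1059893/141580 ≈ -7.4862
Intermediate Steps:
G = -141580/1059893 (G = (-2505709 - 1*(-1656229))/6359358 = (-2505709 + 1656229)*(1/6359358) = -849480*1/6359358 = -141580/1059893 ≈ -0.13358)
1/G = 1/(-141580/1059893) = -1059893/141580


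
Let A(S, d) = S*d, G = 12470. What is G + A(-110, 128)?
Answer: -1610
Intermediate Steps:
G + A(-110, 128) = 12470 - 110*128 = 12470 - 14080 = -1610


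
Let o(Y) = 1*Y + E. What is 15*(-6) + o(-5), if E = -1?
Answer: -96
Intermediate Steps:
o(Y) = -1 + Y (o(Y) = 1*Y - 1 = Y - 1 = -1 + Y)
15*(-6) + o(-5) = 15*(-6) + (-1 - 5) = -90 - 6 = -96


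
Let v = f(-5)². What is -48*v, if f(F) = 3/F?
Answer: -432/25 ≈ -17.280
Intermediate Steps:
v = 9/25 (v = (3/(-5))² = (3*(-⅕))² = (-⅗)² = 9/25 ≈ 0.36000)
-48*v = -48*9/25 = -432/25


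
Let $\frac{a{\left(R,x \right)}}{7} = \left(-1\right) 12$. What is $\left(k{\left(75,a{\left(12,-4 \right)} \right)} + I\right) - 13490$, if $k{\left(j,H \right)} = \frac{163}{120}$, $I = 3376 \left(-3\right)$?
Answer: $- \frac{2833997}{120} \approx -23617.0$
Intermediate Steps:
$a{\left(R,x \right)} = -84$ ($a{\left(R,x \right)} = 7 \left(\left(-1\right) 12\right) = 7 \left(-12\right) = -84$)
$I = -10128$
$k{\left(j,H \right)} = \frac{163}{120}$ ($k{\left(j,H \right)} = 163 \cdot \frac{1}{120} = \frac{163}{120}$)
$\left(k{\left(75,a{\left(12,-4 \right)} \right)} + I\right) - 13490 = \left(\frac{163}{120} - 10128\right) - 13490 = - \frac{1215197}{120} - 13490 = - \frac{2833997}{120}$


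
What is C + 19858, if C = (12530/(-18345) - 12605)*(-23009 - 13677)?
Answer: 1696809567188/3669 ≈ 4.6247e+8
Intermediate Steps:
C = 1696736708186/3669 (C = (12530*(-1/18345) - 12605)*(-36686) = (-2506/3669 - 12605)*(-36686) = -46250251/3669*(-36686) = 1696736708186/3669 ≈ 4.6245e+8)
C + 19858 = 1696736708186/3669 + 19858 = 1696809567188/3669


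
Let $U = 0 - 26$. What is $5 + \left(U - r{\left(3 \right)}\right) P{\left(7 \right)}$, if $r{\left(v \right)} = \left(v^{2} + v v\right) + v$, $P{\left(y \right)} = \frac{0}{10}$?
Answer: $5$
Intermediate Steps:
$P{\left(y \right)} = 0$ ($P{\left(y \right)} = 0 \cdot \frac{1}{10} = 0$)
$U = -26$
$r{\left(v \right)} = v + 2 v^{2}$ ($r{\left(v \right)} = \left(v^{2} + v^{2}\right) + v = 2 v^{2} + v = v + 2 v^{2}$)
$5 + \left(U - r{\left(3 \right)}\right) P{\left(7 \right)} = 5 + \left(-26 - 3 \left(1 + 2 \cdot 3\right)\right) 0 = 5 + \left(-26 - 3 \left(1 + 6\right)\right) 0 = 5 + \left(-26 - 3 \cdot 7\right) 0 = 5 + \left(-26 - 21\right) 0 = 5 - 0 = 5 + 0 = 5$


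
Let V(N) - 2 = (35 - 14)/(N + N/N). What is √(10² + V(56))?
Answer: √36955/19 ≈ 10.118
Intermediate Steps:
V(N) = 2 + 21/(1 + N) (V(N) = 2 + (35 - 14)/(N + N/N) = 2 + 21/(N + 1) = 2 + 21/(1 + N))
√(10² + V(56)) = √(10² + (23 + 2*56)/(1 + 56)) = √(100 + (23 + 112)/57) = √(100 + (1/57)*135) = √(100 + 45/19) = √(1945/19) = √36955/19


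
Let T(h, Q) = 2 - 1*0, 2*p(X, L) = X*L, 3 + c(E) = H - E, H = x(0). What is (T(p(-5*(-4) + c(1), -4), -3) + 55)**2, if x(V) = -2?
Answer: 3249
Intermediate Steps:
H = -2
c(E) = -5 - E (c(E) = -3 + (-2 - E) = -5 - E)
p(X, L) = L*X/2 (p(X, L) = (X*L)/2 = (L*X)/2 = L*X/2)
T(h, Q) = 2 (T(h, Q) = 2 + 0 = 2)
(T(p(-5*(-4) + c(1), -4), -3) + 55)**2 = (2 + 55)**2 = 57**2 = 3249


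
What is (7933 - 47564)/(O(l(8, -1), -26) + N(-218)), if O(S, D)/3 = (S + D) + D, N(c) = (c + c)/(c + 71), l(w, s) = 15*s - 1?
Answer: 5825757/29552 ≈ 197.14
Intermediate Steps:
l(w, s) = -1 + 15*s
N(c) = 2*c/(71 + c) (N(c) = (2*c)/(71 + c) = 2*c/(71 + c))
O(S, D) = 3*S + 6*D (O(S, D) = 3*((S + D) + D) = 3*((D + S) + D) = 3*(S + 2*D) = 3*S + 6*D)
(7933 - 47564)/(O(l(8, -1), -26) + N(-218)) = (7933 - 47564)/((3*(-1 + 15*(-1)) + 6*(-26)) + 2*(-218)/(71 - 218)) = -39631/((3*(-1 - 15) - 156) + 2*(-218)/(-147)) = -39631/((3*(-16) - 156) + 2*(-218)*(-1/147)) = -39631/((-48 - 156) + 436/147) = -39631/(-204 + 436/147) = -39631/(-29552/147) = -39631*(-147/29552) = 5825757/29552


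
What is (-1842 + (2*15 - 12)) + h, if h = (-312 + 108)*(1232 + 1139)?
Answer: -485508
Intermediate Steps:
h = -483684 (h = -204*2371 = -483684)
(-1842 + (2*15 - 12)) + h = (-1842 + (2*15 - 12)) - 483684 = (-1842 + (30 - 12)) - 483684 = (-1842 + 18) - 483684 = -1824 - 483684 = -485508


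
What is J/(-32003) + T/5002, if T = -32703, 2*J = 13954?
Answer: -1081493063/160079006 ≈ -6.7560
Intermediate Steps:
J = 6977 (J = (½)*13954 = 6977)
J/(-32003) + T/5002 = 6977/(-32003) - 32703/5002 = 6977*(-1/32003) - 32703*1/5002 = -6977/32003 - 32703/5002 = -1081493063/160079006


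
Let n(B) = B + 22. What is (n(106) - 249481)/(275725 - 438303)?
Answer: 19181/12506 ≈ 1.5337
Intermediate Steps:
n(B) = 22 + B
(n(106) - 249481)/(275725 - 438303) = ((22 + 106) - 249481)/(275725 - 438303) = (128 - 249481)/(-162578) = -249353*(-1/162578) = 19181/12506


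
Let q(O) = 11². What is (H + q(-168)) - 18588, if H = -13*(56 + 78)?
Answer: -20209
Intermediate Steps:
H = -1742 (H = -13*134 = -1742)
q(O) = 121
(H + q(-168)) - 18588 = (-1742 + 121) - 18588 = -1621 - 18588 = -20209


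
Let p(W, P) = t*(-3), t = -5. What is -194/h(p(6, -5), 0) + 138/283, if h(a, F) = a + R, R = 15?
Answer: -25381/4245 ≈ -5.9790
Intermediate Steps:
p(W, P) = 15 (p(W, P) = -5*(-3) = 15)
h(a, F) = 15 + a (h(a, F) = a + 15 = 15 + a)
-194/h(p(6, -5), 0) + 138/283 = -194/(15 + 15) + 138/283 = -194/30 + 138*(1/283) = -194*1/30 + 138/283 = -97/15 + 138/283 = -25381/4245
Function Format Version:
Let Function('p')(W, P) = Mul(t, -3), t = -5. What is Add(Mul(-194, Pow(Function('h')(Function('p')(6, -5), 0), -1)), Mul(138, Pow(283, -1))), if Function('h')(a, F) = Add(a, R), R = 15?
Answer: Rational(-25381, 4245) ≈ -5.9790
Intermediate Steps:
Function('p')(W, P) = 15 (Function('p')(W, P) = Mul(-5, -3) = 15)
Function('h')(a, F) = Add(15, a) (Function('h')(a, F) = Add(a, 15) = Add(15, a))
Add(Mul(-194, Pow(Function('h')(Function('p')(6, -5), 0), -1)), Mul(138, Pow(283, -1))) = Add(Mul(-194, Pow(Add(15, 15), -1)), Mul(138, Pow(283, -1))) = Add(Mul(-194, Pow(30, -1)), Mul(138, Rational(1, 283))) = Add(Mul(-194, Rational(1, 30)), Rational(138, 283)) = Add(Rational(-97, 15), Rational(138, 283)) = Rational(-25381, 4245)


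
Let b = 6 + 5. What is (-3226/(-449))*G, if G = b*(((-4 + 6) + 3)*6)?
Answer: 1064580/449 ≈ 2371.0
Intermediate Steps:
b = 11
G = 330 (G = 11*(((-4 + 6) + 3)*6) = 11*((2 + 3)*6) = 11*(5*6) = 11*30 = 330)
(-3226/(-449))*G = -3226/(-449)*330 = -3226*(-1/449)*330 = (3226/449)*330 = 1064580/449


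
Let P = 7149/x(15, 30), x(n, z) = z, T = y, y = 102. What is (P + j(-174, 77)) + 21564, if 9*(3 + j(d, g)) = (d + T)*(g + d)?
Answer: 225753/10 ≈ 22575.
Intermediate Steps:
T = 102
j(d, g) = -3 + (102 + d)*(d + g)/9 (j(d, g) = -3 + ((d + 102)*(g + d))/9 = -3 + ((102 + d)*(d + g))/9 = -3 + (102 + d)*(d + g)/9)
P = 2383/10 (P = 7149/30 = 7149*(1/30) = 2383/10 ≈ 238.30)
(P + j(-174, 77)) + 21564 = (2383/10 + (-3 + (⅑)*(-174)² + (34/3)*(-174) + (34/3)*77 + (⅑)*(-174)*77)) + 21564 = (2383/10 + (-3 + (⅑)*30276 - 1972 + 2618/3 - 4466/3)) + 21564 = (2383/10 + (-3 + 3364 - 1972 + 2618/3 - 4466/3)) + 21564 = (2383/10 + 773) + 21564 = 10113/10 + 21564 = 225753/10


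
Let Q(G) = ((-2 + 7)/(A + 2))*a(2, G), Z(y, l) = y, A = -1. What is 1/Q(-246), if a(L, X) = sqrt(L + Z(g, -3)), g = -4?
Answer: -I*sqrt(2)/10 ≈ -0.14142*I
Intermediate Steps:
a(L, X) = sqrt(-4 + L) (a(L, X) = sqrt(L - 4) = sqrt(-4 + L))
Q(G) = 5*I*sqrt(2) (Q(G) = ((-2 + 7)/(-1 + 2))*sqrt(-4 + 2) = (5/1)*sqrt(-2) = (5*1)*(I*sqrt(2)) = 5*(I*sqrt(2)) = 5*I*sqrt(2))
1/Q(-246) = 1/(5*I*sqrt(2)) = -I*sqrt(2)/10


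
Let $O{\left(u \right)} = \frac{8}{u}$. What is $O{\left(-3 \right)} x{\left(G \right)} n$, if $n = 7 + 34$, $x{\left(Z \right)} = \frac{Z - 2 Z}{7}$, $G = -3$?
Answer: $- \frac{328}{7} \approx -46.857$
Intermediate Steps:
$x{\left(Z \right)} = - \frac{Z}{7}$ ($x{\left(Z \right)} = - Z \frac{1}{7} = - \frac{Z}{7}$)
$n = 41$
$O{\left(-3 \right)} x{\left(G \right)} n = \frac{8}{-3} \left(\left(- \frac{1}{7}\right) \left(-3\right)\right) 41 = 8 \left(- \frac{1}{3}\right) \frac{3}{7} \cdot 41 = \left(- \frac{8}{3}\right) \frac{3}{7} \cdot 41 = \left(- \frac{8}{7}\right) 41 = - \frac{328}{7}$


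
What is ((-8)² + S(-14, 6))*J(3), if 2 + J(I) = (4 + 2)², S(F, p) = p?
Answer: 2380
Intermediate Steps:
J(I) = 34 (J(I) = -2 + (4 + 2)² = -2 + 6² = -2 + 36 = 34)
((-8)² + S(-14, 6))*J(3) = ((-8)² + 6)*34 = (64 + 6)*34 = 70*34 = 2380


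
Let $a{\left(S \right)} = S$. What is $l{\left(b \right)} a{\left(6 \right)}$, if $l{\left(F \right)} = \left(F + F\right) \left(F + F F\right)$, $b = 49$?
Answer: $1440600$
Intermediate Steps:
$l{\left(F \right)} = 2 F \left(F + F^{2}\right)$
$l{\left(b \right)} a{\left(6 \right)} = 2 \cdot 49^{2} \left(1 + 49\right) 6 = 2 \cdot 2401 \cdot 50 \cdot 6 = 240100 \cdot 6 = 1440600$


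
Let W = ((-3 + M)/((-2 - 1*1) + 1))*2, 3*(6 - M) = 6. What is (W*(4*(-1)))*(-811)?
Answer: -3244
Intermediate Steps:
M = 4 (M = 6 - ⅓*6 = 6 - 2 = 4)
W = -1 (W = ((-3 + 4)/((-2 - 1*1) + 1))*2 = (1/((-2 - 1) + 1))*2 = (1/(-3 + 1))*2 = (1/(-2))*2 = (1*(-½))*2 = -½*2 = -1)
(W*(4*(-1)))*(-811) = -4*(-1)*(-811) = -1*(-4)*(-811) = 4*(-811) = -3244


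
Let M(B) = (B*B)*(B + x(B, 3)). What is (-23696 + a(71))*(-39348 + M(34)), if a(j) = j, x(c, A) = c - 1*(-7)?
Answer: -1118691000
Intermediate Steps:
x(c, A) = 7 + c (x(c, A) = c + 7 = 7 + c)
M(B) = B**2*(7 + 2*B) (M(B) = (B*B)*(B + (7 + B)) = B**2*(7 + 2*B))
(-23696 + a(71))*(-39348 + M(34)) = (-23696 + 71)*(-39348 + 34**2*(7 + 2*34)) = -23625*(-39348 + 1156*(7 + 68)) = -23625*(-39348 + 1156*75) = -23625*(-39348 + 86700) = -23625*47352 = -1118691000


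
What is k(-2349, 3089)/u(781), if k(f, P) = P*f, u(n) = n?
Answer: -7256061/781 ≈ -9290.7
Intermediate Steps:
k(-2349, 3089)/u(781) = (3089*(-2349))/781 = -7256061*1/781 = -7256061/781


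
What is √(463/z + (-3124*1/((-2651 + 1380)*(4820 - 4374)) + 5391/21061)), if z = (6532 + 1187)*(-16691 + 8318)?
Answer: 2*√1124984842006077052356828241486/4148476032356067 ≈ 0.51135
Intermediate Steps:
z = -64631187 (z = 7719*(-8373) = -64631187)
√(463/z + (-3124*1/((-2651 + 1380)*(4820 - 4374)) + 5391/21061)) = √(463/(-64631187) + (-3124*1/((-2651 + 1380)*(4820 - 4374)) + 5391/21061)) = √(463*(-1/64631187) + (-3124/((-1271*446)) + 5391*(1/21061))) = √(-463/64631187 + (-3124/(-566866) + 5391/21061)) = √(-463/64631187 + (-3124*(-1/566866) + 5391/21061)) = √(-463/64631187 + (1562/283433 + 5391/21061)) = √(-463/64631187 + 1560884585/5969382413) = √(3254163215306296/12445428097068201) = 2*√1124984842006077052356828241486/4148476032356067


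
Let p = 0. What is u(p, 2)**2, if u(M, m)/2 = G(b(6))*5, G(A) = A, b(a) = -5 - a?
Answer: 12100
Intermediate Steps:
u(M, m) = -110 (u(M, m) = 2*((-5 - 1*6)*5) = 2*((-5 - 6)*5) = 2*(-11*5) = 2*(-55) = -110)
u(p, 2)**2 = (-110)**2 = 12100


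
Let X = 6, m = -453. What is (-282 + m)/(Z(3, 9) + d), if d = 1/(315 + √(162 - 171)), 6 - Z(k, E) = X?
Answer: -231525 - 2205*I ≈ -2.3153e+5 - 2205.0*I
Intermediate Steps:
Z(k, E) = 0 (Z(k, E) = 6 - 1*6 = 6 - 6 = 0)
d = (315 - 3*I)/99234 (d = 1/(315 + √(-9)) = 1/(315 + 3*I) = (315 - 3*I)/99234 ≈ 0.0031743 - 3.0232e-5*I)
(-282 + m)/(Z(3, 9) + d) = (-282 - 453)/(0 + (35/11026 - I/33078)) = -735*99234*(35/11026 + I/33078) = -72936990*(35/11026 + I/33078)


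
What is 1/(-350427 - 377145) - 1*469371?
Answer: -341501197213/727572 ≈ -4.6937e+5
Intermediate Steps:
1/(-350427 - 377145) - 1*469371 = 1/(-727572) - 469371 = -1/727572 - 469371 = -341501197213/727572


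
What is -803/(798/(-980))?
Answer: 56210/57 ≈ 986.14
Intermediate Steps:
-803/(798/(-980)) = -803/(798*(-1/980)) = -803/(-57/70) = -803*(-70/57) = 56210/57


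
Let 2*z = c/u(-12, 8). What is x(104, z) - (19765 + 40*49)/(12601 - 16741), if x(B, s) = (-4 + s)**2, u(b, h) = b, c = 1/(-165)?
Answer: 7662782183/360676800 ≈ 21.246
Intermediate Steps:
c = -1/165 ≈ -0.0060606
z = 1/3960 (z = (-1/165/(-12))/2 = (-1/165*(-1/12))/2 = (1/2)*(1/1980) = 1/3960 ≈ 0.00025253)
x(104, z) - (19765 + 40*49)/(12601 - 16741) = (-4 + 1/3960)**2 - (19765 + 40*49)/(12601 - 16741) = (-15839/3960)**2 - (19765 + 1960)/(-4140) = 250873921/15681600 - 21725*(-1)/4140 = 250873921/15681600 - 1*(-4345/828) = 250873921/15681600 + 4345/828 = 7662782183/360676800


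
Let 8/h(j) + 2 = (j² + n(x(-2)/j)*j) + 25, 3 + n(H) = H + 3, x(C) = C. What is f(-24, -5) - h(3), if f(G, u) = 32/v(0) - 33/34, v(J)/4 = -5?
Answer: -1447/510 ≈ -2.8373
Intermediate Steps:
v(J) = -20 (v(J) = 4*(-5) = -20)
f(G, u) = -437/170 (f(G, u) = 32/(-20) - 33/34 = 32*(-1/20) - 33*1/34 = -8/5 - 33/34 = -437/170)
n(H) = H (n(H) = -3 + (H + 3) = -3 + (3 + H) = H)
h(j) = 8/(21 + j²) (h(j) = 8/(-2 + ((j² + (-2/j)*j) + 25)) = 8/(-2 + ((j² - 2) + 25)) = 8/(-2 + ((-2 + j²) + 25)) = 8/(-2 + (23 + j²)) = 8/(21 + j²))
f(-24, -5) - h(3) = -437/170 - 8/(21 + 3²) = -437/170 - 8/(21 + 9) = -437/170 - 8/30 = -437/170 - 1*4/15 = -437/170 - 4/15 = -1447/510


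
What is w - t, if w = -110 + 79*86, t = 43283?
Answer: -36599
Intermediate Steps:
w = 6684 (w = -110 + 6794 = 6684)
w - t = 6684 - 1*43283 = 6684 - 43283 = -36599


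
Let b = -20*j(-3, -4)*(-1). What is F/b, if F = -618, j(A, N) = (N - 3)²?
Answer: -309/490 ≈ -0.63061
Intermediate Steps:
j(A, N) = (-3 + N)²
b = 980 (b = -20*(-3 - 4)²*(-1) = -20*(-7)²*(-1) = -20*49*(-1) = -980*(-1) = 980)
F/b = -618/980 = -618*1/980 = -309/490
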